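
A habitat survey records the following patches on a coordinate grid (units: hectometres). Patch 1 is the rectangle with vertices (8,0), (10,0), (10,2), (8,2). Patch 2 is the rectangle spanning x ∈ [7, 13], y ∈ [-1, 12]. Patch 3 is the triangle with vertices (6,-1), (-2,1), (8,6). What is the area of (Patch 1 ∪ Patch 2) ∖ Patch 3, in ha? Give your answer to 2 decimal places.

|Patch 1 ∪ Patch 2| = 78.
|(Patch 1 ∪ Patch 2) ∩ Patch 3| = 1.5.
|(Patch 1 ∪ Patch 2) ∖ Patch 3| = 78 − 1.5 = 76.50.

76.50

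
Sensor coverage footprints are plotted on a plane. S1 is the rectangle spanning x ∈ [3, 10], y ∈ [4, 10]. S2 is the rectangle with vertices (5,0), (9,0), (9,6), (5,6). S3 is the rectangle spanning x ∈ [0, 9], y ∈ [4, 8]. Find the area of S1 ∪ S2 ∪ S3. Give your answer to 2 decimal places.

70.00

By inclusion–exclusion:
Individual areas: |S1| = 42, |S2| = 24, |S3| = 36.
|S1∩S2|: x∈[5,9], y∈[4,6] → 4·2 = 8.
|S1∩S3|: x∈[3,9], y∈[4,8] → 6·4 = 24.
|S2∩S3|: x∈[5,9], y∈[4,6] → 4·2 = 8.
|S1∩S2∩S3| = 8.
|S1 ∪ S2 ∪ S3| = 102 − 40 + 8 = 70.00.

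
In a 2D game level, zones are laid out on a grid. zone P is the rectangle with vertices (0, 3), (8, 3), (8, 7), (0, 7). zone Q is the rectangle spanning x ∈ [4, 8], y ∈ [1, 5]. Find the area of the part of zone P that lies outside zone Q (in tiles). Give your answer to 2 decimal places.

|zone P∩zone Q|: x∈[4,8], y∈[3,5] → 4·2 = 8.
|zone P| = 32.
|zone P ∖ zone Q| = |zone P| − |zone P∩zone Q| = 32 − 8 = 24.00.

24.00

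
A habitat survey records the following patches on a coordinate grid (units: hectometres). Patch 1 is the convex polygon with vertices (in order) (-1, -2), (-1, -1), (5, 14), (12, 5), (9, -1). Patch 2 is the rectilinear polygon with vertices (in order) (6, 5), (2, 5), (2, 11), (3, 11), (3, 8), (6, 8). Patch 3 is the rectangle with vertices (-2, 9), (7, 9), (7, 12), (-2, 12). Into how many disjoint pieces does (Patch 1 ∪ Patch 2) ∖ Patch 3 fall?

2

(Patch 1 ∪ Patch 2) ∖ Patch 3 splits into 2 disjoint pieces (area 103.3214, area 2.3556).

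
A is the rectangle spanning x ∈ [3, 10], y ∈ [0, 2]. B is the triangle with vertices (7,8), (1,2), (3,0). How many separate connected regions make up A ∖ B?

A ∖ B is a single connected region.

1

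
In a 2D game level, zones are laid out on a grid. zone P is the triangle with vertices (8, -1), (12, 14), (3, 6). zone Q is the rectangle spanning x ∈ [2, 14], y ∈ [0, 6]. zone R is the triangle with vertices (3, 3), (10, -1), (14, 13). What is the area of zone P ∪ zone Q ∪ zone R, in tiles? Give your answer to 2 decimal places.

113.29

By inclusion–exclusion:
Individual areas: |zone P| = 51.5, |zone Q| = 72, |zone R| = 57.
|zone P∩zone Q| = 23.5429.
|zone P∩zone R| = 27.7255.
|zone Q∩zone R| = 36.0321.
|zone P∩zone Q∩zone R| = 20.0928.
|zone P ∪ zone Q ∪ zone R| = 180.5 − 87.3005 + 20.0928 = 113.29.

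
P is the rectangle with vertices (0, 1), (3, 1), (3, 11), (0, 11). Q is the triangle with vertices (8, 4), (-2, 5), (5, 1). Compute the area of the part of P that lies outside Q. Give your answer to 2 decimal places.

|P| = 30, |P∩Q| = 4.95.
|P ∖ Q| = |P| − |P∩Q| = 30 − 4.95 = 25.05.

25.05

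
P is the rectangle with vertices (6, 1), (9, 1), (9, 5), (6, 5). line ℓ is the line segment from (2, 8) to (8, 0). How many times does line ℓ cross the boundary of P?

2

The segment meets the boundary at (7.25,1), (6,2.667).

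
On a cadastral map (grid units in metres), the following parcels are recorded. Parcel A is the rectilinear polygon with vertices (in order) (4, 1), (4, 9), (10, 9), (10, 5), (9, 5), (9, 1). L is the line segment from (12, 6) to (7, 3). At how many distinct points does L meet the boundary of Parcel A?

The segment meets the boundary at (9,4.2).

1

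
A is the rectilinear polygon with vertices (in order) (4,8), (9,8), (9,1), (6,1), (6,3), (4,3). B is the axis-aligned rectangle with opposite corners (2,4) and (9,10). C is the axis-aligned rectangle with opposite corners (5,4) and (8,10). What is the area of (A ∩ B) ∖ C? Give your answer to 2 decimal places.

8.00

|A ∩ B| = 20.
|(A ∩ B) ∩ C| = 12.
|(A ∩ B) ∖ C| = 20 − 12 = 8.00.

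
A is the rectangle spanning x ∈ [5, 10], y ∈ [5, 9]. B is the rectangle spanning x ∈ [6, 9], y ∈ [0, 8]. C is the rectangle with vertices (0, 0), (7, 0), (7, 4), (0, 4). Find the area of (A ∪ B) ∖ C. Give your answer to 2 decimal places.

31.00

|A ∪ B| = 35.
|(A ∪ B) ∩ C| = 4.
|(A ∪ B) ∖ C| = 35 − 4 = 31.00.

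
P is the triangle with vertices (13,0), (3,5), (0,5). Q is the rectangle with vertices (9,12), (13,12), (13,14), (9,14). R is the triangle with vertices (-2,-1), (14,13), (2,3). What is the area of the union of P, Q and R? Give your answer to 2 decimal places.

By inclusion–exclusion:
Individual areas: |P| = 7.5, |Q| = 8, |R| = 4.
|P∩Q| = 0.
|P∩R| = 0.3618.
|Q∩R| = 0.0077.
|P∩Q∩R| = 0.
|P ∪ Q ∪ R| = 19.5 − 0.3695 + 0 = 19.13.

19.13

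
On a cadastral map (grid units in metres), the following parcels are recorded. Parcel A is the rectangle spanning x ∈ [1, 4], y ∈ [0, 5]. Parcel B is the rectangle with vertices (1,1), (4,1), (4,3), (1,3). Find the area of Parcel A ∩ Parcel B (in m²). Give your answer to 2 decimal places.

6.00

|Parcel A∩Parcel B|: x∈[1,4], y∈[1,3] → 3·2 = 6.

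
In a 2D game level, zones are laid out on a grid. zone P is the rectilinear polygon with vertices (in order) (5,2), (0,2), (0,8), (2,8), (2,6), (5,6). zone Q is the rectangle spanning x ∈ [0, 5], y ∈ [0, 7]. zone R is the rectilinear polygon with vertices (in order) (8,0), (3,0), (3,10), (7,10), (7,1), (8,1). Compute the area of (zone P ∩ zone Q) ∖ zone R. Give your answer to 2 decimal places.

|zone P ∩ zone Q| = 22.
|(zone P ∩ zone Q) ∩ zone R| = 8.
|(zone P ∩ zone Q) ∖ zone R| = 22 − 8 = 14.00.

14.00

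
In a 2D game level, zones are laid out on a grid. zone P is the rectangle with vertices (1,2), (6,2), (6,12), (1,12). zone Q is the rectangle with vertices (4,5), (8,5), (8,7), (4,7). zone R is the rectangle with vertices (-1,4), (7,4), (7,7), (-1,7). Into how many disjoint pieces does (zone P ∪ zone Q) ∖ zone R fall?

3

(zone P ∪ zone Q) ∖ zone R splits into 3 disjoint pieces (area 10, area 25, area 2).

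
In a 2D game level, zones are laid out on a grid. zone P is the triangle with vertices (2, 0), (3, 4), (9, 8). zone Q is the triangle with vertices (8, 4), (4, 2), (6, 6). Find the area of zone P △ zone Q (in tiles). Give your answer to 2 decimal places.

|zone P| = 10, |zone Q| = 6, |zone P∩zone Q| = 1.6667.
|zone P △ zone Q| = |zone P| + |zone Q| − 2·|zone P∩zone Q| = 10 + 6 − 3.3333 = 12.67.

12.67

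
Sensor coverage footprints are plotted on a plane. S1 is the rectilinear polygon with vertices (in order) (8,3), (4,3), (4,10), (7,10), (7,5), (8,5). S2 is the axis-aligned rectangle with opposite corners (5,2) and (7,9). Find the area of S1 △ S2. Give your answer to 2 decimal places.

13.00

|S1| = 23, |S2| = 14, |S1∩S2| = 12.
|S1 △ S2| = |S1| + |S2| − 2·|S1∩S2| = 23 + 14 − 24 = 13.00.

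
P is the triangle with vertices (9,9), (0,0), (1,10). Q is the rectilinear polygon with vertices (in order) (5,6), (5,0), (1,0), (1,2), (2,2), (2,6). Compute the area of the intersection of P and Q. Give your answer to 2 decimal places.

8.00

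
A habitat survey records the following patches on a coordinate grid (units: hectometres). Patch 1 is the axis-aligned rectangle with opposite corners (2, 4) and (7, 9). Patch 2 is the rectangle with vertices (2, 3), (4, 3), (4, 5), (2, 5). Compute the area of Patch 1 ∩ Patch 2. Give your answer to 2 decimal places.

2.00

|Patch 1∩Patch 2|: x∈[2,4], y∈[4,5] → 2·1 = 2.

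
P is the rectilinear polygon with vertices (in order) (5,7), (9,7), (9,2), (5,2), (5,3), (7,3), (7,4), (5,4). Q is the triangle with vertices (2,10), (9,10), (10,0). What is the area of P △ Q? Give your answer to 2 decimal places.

27.50

|P| = 18, |Q| = 35, |P∩Q| = 12.75.
|P △ Q| = |P| + |Q| − 2·|P∩Q| = 18 + 35 − 25.5 = 27.50.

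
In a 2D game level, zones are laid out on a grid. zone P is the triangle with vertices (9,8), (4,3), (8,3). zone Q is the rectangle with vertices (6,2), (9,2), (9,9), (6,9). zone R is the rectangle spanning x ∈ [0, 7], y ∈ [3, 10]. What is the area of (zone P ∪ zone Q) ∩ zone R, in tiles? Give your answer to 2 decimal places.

The region (zone P ∪ zone Q) ∩ zone R is the polygon with vertices (6,5), (6,9), (7,9), (7,3), (6,3), (4,3).
By the shoelace formula its area is 8.00.

8.00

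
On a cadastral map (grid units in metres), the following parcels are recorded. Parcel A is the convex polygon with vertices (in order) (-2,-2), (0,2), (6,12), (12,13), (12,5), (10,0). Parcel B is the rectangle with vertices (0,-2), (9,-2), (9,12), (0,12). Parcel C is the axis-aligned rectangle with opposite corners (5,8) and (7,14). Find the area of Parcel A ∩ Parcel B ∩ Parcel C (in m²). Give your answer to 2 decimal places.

7.17

The intersection is the polygon with vertices (7,12), (7,8), (5,8), (5,10.333), (6,12).
By the shoelace formula its area is 7.17.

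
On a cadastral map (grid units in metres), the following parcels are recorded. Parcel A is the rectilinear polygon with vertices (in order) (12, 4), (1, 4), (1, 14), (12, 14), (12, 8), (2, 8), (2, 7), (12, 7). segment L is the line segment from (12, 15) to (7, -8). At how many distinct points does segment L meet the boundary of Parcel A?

The segment meets the boundary at (9.609,4), (10.261,7), (10.478,8), (11.783,14).

4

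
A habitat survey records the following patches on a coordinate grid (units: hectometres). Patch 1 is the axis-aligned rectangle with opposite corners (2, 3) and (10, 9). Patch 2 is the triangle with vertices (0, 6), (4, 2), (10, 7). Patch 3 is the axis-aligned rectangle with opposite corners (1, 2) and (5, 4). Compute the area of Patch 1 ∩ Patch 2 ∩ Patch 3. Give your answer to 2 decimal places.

2.50

The intersection is the polygon with vertices (3,3), (2,4), (5,4), (5,3).
By the shoelace formula its area is 2.50.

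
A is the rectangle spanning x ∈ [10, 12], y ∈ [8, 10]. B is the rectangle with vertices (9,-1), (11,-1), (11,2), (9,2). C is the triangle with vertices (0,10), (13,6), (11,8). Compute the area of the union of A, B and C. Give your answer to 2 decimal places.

18.91

By inclusion–exclusion:
Individual areas: |A| = 4, |B| = 6, |C| = 9.
|A∩B| = 0 (no overlap).
|A∩C| = 0.0909.
|B∩C| = 0.
|A∩B∩C| = 0.
|A ∪ B ∪ C| = 19 − 0.0909 + 0 = 18.91.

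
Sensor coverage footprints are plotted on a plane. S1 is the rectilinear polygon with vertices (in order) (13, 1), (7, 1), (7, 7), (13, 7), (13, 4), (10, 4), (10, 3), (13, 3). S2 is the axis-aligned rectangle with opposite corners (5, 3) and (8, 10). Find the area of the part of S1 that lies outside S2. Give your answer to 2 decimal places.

|S1| = 33, |S1∩S2| = 4.
|S1 ∖ S2| = |S1| − |S1∩S2| = 33 − 4 = 29.00.

29.00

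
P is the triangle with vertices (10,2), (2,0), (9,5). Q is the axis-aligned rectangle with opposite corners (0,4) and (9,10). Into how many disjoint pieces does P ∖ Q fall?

1

P ∖ Q is a single connected region.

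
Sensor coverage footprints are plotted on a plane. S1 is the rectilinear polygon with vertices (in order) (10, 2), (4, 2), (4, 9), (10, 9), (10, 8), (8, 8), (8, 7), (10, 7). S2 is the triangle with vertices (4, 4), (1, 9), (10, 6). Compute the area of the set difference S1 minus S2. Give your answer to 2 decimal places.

28.00

|S1| = 40, |S1∩S2| = 12.
|S1 ∖ S2| = |S1| − |S1∩S2| = 40 − 12 = 28.00.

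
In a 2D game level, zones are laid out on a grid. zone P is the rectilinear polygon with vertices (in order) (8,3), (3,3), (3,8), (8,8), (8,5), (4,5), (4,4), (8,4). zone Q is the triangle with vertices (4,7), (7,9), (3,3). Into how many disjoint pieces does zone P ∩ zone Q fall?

zone P ∩ zone Q is a single connected region.

1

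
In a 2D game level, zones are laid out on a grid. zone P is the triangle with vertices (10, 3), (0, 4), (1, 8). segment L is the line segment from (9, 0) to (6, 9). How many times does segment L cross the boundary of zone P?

2

The segment meets the boundary at (7.545,4.364), (7.931,3.207).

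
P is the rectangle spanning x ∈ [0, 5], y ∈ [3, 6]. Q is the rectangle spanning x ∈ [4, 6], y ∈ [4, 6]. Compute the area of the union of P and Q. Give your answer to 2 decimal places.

17.00

By inclusion–exclusion:
Individual areas: |P| = 15, |Q| = 4.
|P∩Q|: x∈[4,5], y∈[4,6] → 1·2 = 2.
|P ∪ Q| = 19 − 2 = 17.00.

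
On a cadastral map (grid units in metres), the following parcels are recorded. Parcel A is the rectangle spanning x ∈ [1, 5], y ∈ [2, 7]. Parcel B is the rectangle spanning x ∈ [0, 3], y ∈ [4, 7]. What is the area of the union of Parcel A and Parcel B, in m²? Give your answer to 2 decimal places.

23.00

By inclusion–exclusion:
Individual areas: |Parcel A| = 20, |Parcel B| = 9.
|Parcel A∩Parcel B|: x∈[1,3], y∈[4,7] → 2·3 = 6.
|Parcel A ∪ Parcel B| = 29 − 6 = 23.00.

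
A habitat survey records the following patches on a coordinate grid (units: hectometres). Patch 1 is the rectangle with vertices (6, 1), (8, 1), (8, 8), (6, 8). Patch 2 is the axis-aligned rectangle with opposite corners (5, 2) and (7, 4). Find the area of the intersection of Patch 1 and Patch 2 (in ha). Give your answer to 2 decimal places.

2.00

|Patch 1∩Patch 2|: x∈[6,7], y∈[2,4] → 1·2 = 2.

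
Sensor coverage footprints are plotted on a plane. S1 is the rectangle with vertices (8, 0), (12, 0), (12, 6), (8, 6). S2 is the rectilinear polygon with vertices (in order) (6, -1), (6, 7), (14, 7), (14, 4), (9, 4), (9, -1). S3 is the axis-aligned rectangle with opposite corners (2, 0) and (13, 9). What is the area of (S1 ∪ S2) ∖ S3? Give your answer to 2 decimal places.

6.00

|S1 ∪ S2| = 51.
|(S1 ∪ S2) ∩ S3| = 45.
|(S1 ∪ S2) ∖ S3| = 51 − 45 = 6.00.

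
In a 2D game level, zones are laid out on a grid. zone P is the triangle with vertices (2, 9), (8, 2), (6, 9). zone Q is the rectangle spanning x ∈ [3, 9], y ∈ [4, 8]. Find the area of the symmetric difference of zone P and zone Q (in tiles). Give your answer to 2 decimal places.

19.74

|zone P| = 14, |zone Q| = 24, |zone P∩zone Q| = 9.131.
|zone P △ zone Q| = |zone P| + |zone Q| − 2·|zone P∩zone Q| = 14 + 24 − 18.2619 = 19.74.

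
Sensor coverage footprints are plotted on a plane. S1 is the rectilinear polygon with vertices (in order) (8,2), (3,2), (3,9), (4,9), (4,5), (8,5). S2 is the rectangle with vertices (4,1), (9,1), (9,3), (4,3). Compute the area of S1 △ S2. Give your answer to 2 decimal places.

21.00

|S1| = 19, |S2| = 10, |S1∩S2| = 4.
|S1 △ S2| = |S1| + |S2| − 2·|S1∩S2| = 19 + 10 − 8 = 21.00.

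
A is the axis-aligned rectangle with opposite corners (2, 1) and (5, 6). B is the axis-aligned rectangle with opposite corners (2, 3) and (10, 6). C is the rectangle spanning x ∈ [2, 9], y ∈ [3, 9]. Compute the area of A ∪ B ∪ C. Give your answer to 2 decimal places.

By inclusion–exclusion:
Individual areas: |A| = 15, |B| = 24, |C| = 42.
|A∩B|: x∈[2,5], y∈[3,6] → 3·3 = 9.
|A∩C|: x∈[2,5], y∈[3,6] → 3·3 = 9.
|B∩C|: x∈[2,9], y∈[3,6] → 7·3 = 21.
|A∩B∩C| = 9.
|A ∪ B ∪ C| = 81 − 39 + 9 = 51.00.

51.00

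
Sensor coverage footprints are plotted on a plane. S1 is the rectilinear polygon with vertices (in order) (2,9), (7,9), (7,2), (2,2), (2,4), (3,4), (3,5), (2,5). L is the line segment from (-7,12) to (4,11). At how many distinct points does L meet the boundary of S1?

0

The segment lies entirely outside S1 and never meets its boundary.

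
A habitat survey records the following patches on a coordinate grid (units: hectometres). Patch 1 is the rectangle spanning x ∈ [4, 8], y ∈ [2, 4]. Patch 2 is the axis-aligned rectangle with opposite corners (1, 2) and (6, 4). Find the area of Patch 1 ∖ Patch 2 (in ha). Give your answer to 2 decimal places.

4.00

|Patch 1∩Patch 2|: x∈[4,6], y∈[2,4] → 2·2 = 4.
|Patch 1| = 8.
|Patch 1 ∖ Patch 2| = |Patch 1| − |Patch 1∩Patch 2| = 8 − 4 = 4.00.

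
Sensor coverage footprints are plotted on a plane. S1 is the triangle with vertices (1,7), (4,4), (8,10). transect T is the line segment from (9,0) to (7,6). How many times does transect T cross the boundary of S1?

The segment lies entirely outside S1 and never meets its boundary.

0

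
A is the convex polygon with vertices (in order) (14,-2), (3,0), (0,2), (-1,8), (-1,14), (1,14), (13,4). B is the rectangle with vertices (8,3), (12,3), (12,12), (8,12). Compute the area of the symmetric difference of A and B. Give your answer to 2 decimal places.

|A| = 140, |B| = 36, |A∩B| = 14.
|A △ B| = |A| + |B| − 2·|A∩B| = 140 + 36 − 28 = 148.00.

148.00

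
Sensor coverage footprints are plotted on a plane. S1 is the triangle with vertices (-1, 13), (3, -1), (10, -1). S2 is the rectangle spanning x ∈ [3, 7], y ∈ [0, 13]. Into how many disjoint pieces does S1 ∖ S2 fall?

1

S1 ∖ S2 is a single connected region.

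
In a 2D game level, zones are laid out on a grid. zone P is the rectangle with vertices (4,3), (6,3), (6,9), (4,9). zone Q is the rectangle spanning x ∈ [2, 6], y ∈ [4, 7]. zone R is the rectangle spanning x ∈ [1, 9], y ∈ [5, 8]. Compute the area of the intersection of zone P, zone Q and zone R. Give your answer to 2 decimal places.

The intersection is the polygon with vertices (4,7), (6,7), (6,5), (4,5).
By the shoelace formula its area is 4.00.

4.00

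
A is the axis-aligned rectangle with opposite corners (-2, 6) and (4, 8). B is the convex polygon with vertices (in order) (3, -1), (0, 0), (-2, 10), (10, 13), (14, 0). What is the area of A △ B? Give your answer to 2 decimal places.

151.40

|A| = 12, |B| = 161, |A∩B| = 10.8.
|A △ B| = |A| + |B| − 2·|A∩B| = 12 + 161 − 21.6 = 151.40.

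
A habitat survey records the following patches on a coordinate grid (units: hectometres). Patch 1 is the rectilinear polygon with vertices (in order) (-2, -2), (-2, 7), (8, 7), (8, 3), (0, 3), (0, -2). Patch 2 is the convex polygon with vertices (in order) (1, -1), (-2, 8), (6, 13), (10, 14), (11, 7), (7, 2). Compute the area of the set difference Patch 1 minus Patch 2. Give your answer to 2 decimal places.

13.86

|Patch 1| = 50, |Patch 1∩Patch 2| = 36.1417.
|Patch 1 ∖ Patch 2| = |Patch 1| − |Patch 1∩Patch 2| = 50 − 36.1417 = 13.86.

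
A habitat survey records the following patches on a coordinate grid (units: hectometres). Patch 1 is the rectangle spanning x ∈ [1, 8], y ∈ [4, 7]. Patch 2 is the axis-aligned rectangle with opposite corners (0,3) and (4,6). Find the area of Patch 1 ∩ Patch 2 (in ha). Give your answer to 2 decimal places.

|Patch 1∩Patch 2|: x∈[1,4], y∈[4,6] → 3·2 = 6.

6.00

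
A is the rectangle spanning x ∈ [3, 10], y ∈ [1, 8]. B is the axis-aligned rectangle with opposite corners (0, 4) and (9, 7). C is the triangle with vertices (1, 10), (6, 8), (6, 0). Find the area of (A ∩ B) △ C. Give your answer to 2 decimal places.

22.00

|A ∩ B| = 18.
|(A ∩ B) ∩ C| = 8.
|(A ∩ B) △ C| = 18 + 20 − 16 = 22.00.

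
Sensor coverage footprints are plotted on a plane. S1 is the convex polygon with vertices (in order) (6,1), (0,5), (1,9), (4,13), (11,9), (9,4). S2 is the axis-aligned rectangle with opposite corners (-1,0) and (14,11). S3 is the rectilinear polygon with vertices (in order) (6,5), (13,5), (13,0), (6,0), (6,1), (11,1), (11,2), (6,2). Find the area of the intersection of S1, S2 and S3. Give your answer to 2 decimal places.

7.20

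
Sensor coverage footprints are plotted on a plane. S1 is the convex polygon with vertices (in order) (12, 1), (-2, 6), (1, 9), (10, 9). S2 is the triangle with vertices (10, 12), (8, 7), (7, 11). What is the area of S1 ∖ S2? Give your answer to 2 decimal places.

|S1| = 64.5, |S1∩S2| = 1.3.
|S1 ∖ S2| = |S1| − |S1∩S2| = 64.5 − 1.3 = 63.20.

63.20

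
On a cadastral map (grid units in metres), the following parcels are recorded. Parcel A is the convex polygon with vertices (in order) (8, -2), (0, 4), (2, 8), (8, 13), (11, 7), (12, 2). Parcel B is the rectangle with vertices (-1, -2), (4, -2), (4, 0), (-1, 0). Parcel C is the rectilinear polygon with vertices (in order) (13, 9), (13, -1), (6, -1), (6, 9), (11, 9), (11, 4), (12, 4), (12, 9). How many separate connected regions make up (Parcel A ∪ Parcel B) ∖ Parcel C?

(Parcel A ∪ Parcel B) ∖ Parcel C splits into 4 disjoint pieces (area 50.5, area 0.9, area 1.1667, area 10).

4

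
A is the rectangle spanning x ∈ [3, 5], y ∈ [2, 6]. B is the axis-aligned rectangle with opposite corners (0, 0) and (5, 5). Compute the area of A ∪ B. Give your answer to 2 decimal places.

By inclusion–exclusion:
Individual areas: |A| = 8, |B| = 25.
|A∩B|: x∈[3,5], y∈[2,5] → 2·3 = 6.
|A ∪ B| = 33 − 6 = 27.00.

27.00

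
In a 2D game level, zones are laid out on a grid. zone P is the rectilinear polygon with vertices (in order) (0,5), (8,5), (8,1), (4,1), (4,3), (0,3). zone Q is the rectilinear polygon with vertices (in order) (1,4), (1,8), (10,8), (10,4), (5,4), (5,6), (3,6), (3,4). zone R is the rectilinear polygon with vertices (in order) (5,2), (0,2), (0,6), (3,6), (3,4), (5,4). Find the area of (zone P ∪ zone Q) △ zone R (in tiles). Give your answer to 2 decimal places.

|zone P ∪ zone Q| = 51.
|(zone P ∪ zone Q) ∩ zone R| = 11.
|(zone P ∪ zone Q) △ zone R| = 51 + 16 − 22 = 45.00.

45.00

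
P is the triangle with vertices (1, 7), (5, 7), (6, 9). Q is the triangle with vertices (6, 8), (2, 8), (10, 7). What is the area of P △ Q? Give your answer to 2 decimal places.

|P| = 4, |Q| = 2, |P∩Q| = 0.6134.
|P △ Q| = |P| + |Q| − 2·|P∩Q| = 4 + 2 − 1.2269 = 4.77.

4.77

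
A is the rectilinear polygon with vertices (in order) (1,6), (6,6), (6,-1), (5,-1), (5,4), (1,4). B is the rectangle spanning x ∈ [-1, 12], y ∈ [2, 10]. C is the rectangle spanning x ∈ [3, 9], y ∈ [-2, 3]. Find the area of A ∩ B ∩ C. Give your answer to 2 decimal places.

The intersection is the polygon with vertices (6,2), (5,2), (5,3), (6,3).
By the shoelace formula its area is 1.00.

1.00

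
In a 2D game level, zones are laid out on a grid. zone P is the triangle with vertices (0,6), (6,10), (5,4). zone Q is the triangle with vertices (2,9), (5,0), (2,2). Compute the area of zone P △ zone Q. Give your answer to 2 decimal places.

21.70

|zone P| = 16, |zone Q| = 10.5, |zone P∩zone Q| = 2.3981.
|zone P △ zone Q| = |zone P| + |zone Q| − 2·|zone P∩zone Q| = 16 + 10.5 − 4.7963 = 21.70.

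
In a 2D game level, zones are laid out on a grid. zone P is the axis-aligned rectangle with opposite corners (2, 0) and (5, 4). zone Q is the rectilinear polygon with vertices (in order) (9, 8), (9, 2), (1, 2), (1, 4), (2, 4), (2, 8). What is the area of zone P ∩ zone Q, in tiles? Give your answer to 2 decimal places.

6.00

The intersection is the polygon with vertices (5,4), (5,2), (2,2), (2,4).
By the shoelace formula its area is 6.00.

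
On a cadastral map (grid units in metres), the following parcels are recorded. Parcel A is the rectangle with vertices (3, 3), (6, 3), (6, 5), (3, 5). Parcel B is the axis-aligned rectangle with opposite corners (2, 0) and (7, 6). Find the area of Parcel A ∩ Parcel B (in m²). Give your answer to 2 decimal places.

|Parcel A∩Parcel B|: x∈[3,6], y∈[3,5] → 3·2 = 6.

6.00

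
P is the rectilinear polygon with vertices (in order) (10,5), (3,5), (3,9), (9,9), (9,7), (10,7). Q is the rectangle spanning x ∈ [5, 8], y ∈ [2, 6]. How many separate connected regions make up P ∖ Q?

1

P ∖ Q is a single connected region.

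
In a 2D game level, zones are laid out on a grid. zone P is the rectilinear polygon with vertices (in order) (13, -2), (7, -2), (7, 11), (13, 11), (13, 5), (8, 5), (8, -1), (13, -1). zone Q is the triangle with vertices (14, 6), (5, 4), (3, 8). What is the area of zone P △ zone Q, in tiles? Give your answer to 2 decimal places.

|zone P| = 48, |zone Q| = 20, |zone P∩zone Q| = 9.447.
|zone P △ zone Q| = |zone P| + |zone Q| − 2·|zone P∩zone Q| = 48 + 20 − 18.8939 = 49.11.

49.11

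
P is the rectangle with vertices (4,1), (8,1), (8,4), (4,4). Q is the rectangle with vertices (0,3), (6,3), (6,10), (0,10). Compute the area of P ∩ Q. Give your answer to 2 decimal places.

2.00

|P∩Q|: x∈[4,6], y∈[3,4] → 2·1 = 2.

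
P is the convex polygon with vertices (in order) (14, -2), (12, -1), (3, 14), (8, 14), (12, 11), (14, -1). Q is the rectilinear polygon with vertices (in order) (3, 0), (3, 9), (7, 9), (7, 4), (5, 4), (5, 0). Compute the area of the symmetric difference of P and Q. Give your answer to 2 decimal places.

|P| = 74.5, |Q| = 28, |P∩Q| = 0.8333.
|P △ Q| = |P| + |Q| − 2·|P∩Q| = 74.5 + 28 − 1.6667 = 100.83.

100.83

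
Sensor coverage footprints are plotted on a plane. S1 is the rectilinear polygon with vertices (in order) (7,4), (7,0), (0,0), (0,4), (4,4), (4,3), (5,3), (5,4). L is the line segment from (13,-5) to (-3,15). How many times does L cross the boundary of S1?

2

The segment meets the boundary at (5.8,4), (7,2.5).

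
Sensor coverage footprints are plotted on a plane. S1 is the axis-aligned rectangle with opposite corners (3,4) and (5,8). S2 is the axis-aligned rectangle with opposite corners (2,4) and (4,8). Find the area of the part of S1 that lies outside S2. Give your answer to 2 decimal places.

|S1∩S2|: x∈[3,4], y∈[4,8] → 1·4 = 4.
|S1| = 8.
|S1 ∖ S2| = |S1| − |S1∩S2| = 8 − 4 = 4.00.

4.00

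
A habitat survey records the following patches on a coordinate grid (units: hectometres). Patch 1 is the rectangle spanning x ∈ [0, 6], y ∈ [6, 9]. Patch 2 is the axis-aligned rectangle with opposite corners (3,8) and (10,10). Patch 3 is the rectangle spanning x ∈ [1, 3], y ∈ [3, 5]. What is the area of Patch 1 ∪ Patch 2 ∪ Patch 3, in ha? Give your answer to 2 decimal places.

33.00

By inclusion–exclusion:
Individual areas: |Patch 1| = 18, |Patch 2| = 14, |Patch 3| = 4.
|Patch 1∩Patch 2|: x∈[3,6], y∈[8,9] → 3·1 = 3.
|Patch 1∩Patch 3| = 0 (no overlap).
|Patch 2∩Patch 3| = 0 (no overlap).
|Patch 1∩Patch 2∩Patch 3| = 0.
|Patch 1 ∪ Patch 2 ∪ Patch 3| = 36 − 3 + 0 = 33.00.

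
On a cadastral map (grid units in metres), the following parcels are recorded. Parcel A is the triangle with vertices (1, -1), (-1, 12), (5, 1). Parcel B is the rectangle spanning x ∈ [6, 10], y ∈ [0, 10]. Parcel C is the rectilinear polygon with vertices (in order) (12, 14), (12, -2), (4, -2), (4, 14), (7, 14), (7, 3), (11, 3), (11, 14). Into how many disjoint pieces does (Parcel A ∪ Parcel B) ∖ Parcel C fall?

2

(Parcel A ∪ Parcel B) ∖ Parcel C splits into 2 disjoint pieces (area 26.8333, area 21).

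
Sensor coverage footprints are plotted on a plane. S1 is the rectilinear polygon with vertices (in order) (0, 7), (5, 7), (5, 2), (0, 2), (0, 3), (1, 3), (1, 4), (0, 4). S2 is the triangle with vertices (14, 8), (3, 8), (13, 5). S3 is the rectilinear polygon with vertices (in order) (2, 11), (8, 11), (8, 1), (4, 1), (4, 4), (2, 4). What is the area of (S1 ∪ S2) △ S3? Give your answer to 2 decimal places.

65.00

|S1 ∪ S2| = 40.5.
|(S1 ∪ S2) ∩ S3| = 14.75.
|(S1 ∪ S2) △ S3| = 40.5 + 54 − 29.5 = 65.00.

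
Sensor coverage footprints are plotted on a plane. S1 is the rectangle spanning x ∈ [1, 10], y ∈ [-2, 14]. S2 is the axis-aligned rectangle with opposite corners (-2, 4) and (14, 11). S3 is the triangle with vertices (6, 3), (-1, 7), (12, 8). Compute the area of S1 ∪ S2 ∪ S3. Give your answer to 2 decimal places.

193.00

By inclusion–exclusion:
Individual areas: |S1| = 144, |S2| = 112, |S3| = 29.5.
|S1∩S2|: x∈[1,10], y∈[4,11] → 9·7 = 63.
|S1∩S3| = 26.6905.
|S2∩S3| = 28.025.
|S1∩S2∩S3| = 25.2155.
|S1 ∪ S2 ∪ S3| = 285.5 − 117.7155 + 25.2155 = 193.00.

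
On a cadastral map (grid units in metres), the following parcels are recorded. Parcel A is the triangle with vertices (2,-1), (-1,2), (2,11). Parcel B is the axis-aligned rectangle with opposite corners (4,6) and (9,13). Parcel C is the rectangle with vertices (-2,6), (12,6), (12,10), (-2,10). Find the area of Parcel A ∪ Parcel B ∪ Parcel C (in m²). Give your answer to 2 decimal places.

85.00

By inclusion–exclusion:
Individual areas: |Parcel A| = 18, |Parcel B| = 35, |Parcel C| = 56.
|Parcel A∩Parcel B| = 0.
|Parcel A∩Parcel C| = 4.
|Parcel B∩Parcel C|: x∈[4,9], y∈[6,10] → 5·4 = 20.
|Parcel A∩Parcel B∩Parcel C| = 0.
|Parcel A ∪ Parcel B ∪ Parcel C| = 109 − 24 + 0 = 85.00.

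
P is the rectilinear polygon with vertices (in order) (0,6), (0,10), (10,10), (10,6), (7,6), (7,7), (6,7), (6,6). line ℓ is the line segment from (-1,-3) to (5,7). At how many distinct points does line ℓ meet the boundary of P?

The segment meets the boundary at (4.4,6).

1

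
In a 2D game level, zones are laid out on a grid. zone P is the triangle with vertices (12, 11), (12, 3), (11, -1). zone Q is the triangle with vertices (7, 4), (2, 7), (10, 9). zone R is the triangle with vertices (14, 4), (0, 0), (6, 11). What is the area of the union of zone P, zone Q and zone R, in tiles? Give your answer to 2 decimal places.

69.41

By inclusion–exclusion:
Individual areas: |zone P| = 4, |zone Q| = 17, |zone R| = 65.
|zone P∩zone Q| = 0.
|zone P∩zone R| = 1.3765.
|zone Q∩zone R| = 15.217.
|zone P∩zone Q∩zone R| = 0.
|zone P ∪ zone Q ∪ zone R| = 86 − 16.5934 + 0 = 69.41.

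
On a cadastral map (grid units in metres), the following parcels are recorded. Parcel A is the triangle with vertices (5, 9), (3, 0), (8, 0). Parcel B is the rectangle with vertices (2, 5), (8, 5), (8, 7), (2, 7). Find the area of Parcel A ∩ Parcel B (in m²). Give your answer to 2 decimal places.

The intersection is the polygon with vertices (4.556,7), (5.667,7), (6.333,5), (4.111,5).
By the shoelace formula its area is 3.33.

3.33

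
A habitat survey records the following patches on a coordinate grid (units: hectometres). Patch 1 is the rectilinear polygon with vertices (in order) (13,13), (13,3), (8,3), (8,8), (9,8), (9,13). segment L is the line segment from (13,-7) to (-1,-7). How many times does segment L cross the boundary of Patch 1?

The segment lies entirely outside Patch 1 and never meets its boundary.

0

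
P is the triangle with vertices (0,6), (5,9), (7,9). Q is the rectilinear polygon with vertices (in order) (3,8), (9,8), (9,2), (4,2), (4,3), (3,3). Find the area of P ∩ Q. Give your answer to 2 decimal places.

The intersection is the polygon with vertices (3.333,8), (4.667,8), (3,7.286), (3,7.8).
By the shoelace formula its area is 0.56.

0.56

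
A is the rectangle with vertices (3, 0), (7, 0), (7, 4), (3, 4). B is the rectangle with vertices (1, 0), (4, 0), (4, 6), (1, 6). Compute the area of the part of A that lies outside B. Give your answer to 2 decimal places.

12.00

|A∩B|: x∈[3,4], y∈[0,4] → 1·4 = 4.
|A| = 16.
|A ∖ B| = |A| − |A∩B| = 16 − 4 = 12.00.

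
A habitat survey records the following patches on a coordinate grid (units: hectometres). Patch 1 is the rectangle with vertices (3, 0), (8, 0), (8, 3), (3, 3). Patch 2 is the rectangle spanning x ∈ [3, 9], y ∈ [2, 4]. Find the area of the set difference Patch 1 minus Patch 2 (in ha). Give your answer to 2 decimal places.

10.00

|Patch 1∩Patch 2|: x∈[3,8], y∈[2,3] → 5·1 = 5.
|Patch 1| = 15.
|Patch 1 ∖ Patch 2| = |Patch 1| − |Patch 1∩Patch 2| = 15 − 5 = 10.00.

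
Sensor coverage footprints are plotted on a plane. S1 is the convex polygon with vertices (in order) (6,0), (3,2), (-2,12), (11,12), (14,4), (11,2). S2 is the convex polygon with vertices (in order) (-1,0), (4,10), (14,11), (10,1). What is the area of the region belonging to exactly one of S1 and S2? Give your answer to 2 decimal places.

|S1| = 128, |S2| = 100.5, |S1∩S2| = 83.1784.
|S1 △ S2| = |S1| + |S2| − 2·|S1∩S2| = 128 + 100.5 − 166.3569 = 62.14.

62.14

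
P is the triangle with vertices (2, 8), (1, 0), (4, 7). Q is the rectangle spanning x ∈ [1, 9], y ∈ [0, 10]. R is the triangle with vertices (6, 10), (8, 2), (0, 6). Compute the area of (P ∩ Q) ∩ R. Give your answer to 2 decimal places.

The region (P ∩ Q) ∩ R is the polygon with vertices (4,7), (2.941,4.529), (1.647,5.176), (1.909,7.273), (2.571,7.714).
By the shoelace formula its area is 4.72.

4.72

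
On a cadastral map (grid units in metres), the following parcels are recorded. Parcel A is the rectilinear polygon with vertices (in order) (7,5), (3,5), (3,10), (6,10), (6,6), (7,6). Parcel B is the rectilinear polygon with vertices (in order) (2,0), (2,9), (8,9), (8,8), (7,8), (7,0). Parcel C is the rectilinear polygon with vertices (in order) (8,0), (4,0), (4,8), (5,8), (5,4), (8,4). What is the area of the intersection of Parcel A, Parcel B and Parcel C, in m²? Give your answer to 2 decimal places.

The intersection is the polygon with vertices (4,5), (4,8), (5,8), (5,5).
By the shoelace formula its area is 3.00.

3.00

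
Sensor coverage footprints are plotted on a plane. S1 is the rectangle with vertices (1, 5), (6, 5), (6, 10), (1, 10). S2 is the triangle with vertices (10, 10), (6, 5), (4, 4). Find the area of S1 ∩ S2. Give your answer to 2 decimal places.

0.50

The intersection is the polygon with vertices (6,5), (5,5), (6,6).
By the shoelace formula its area is 0.50.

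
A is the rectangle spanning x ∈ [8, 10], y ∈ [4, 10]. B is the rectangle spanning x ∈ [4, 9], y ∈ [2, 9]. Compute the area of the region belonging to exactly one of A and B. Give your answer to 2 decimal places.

37.00

|A∩B|: x∈[8,9], y∈[4,9] → 1·5 = 5.
|A △ B| = |A| + |B| − 2·|A∩B| = 12 + 35 − 10 = 37.00.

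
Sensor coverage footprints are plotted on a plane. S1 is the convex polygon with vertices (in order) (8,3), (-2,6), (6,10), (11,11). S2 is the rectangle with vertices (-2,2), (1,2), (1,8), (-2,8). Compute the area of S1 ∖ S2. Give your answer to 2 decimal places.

|S1| = 50.5, |S1∩S2| = 3.6.
|S1 ∖ S2| = |S1| − |S1∩S2| = 50.5 − 3.6 = 46.90.

46.90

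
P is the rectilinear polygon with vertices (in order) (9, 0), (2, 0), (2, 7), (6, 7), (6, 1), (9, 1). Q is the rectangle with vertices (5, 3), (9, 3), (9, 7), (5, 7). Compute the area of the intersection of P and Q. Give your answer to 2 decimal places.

4.00

The intersection is the polygon with vertices (6,7), (6,3), (5,3), (5,7).
By the shoelace formula its area is 4.00.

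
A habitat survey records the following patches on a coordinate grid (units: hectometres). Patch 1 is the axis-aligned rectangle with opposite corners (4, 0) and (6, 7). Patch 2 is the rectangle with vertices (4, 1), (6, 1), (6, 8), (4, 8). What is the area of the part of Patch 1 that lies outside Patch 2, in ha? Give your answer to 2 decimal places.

|Patch 1∩Patch 2|: x∈[4,6], y∈[1,7] → 2·6 = 12.
|Patch 1| = 14.
|Patch 1 ∖ Patch 2| = |Patch 1| − |Patch 1∩Patch 2| = 14 − 12 = 2.00.

2.00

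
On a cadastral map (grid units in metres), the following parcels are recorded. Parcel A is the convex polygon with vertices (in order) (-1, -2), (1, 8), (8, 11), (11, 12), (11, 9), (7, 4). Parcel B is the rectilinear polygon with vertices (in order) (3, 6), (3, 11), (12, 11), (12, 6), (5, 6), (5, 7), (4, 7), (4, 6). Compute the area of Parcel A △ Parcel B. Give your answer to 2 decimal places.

|Parcel A| = 73, |Parcel B| = 44, |Parcel A∩Parcel B| = 30.0429.
|Parcel A △ Parcel B| = |Parcel A| + |Parcel B| − 2·|Parcel A∩Parcel B| = 73 + 44 − 60.0857 = 56.91.

56.91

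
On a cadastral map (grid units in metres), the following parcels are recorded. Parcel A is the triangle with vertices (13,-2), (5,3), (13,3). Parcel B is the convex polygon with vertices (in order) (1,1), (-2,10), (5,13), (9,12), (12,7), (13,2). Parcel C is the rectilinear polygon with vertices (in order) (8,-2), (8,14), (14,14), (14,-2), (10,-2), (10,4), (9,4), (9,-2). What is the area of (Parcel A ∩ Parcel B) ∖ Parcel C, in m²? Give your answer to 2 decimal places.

|Parcel A ∩ Parcel B| = 8.6059.
|(Parcel A ∩ Parcel B) ∩ Parcel C| = 4.65.
|(Parcel A ∩ Parcel B) ∖ Parcel C| = 8.6059 − 4.65 = 3.96.

3.96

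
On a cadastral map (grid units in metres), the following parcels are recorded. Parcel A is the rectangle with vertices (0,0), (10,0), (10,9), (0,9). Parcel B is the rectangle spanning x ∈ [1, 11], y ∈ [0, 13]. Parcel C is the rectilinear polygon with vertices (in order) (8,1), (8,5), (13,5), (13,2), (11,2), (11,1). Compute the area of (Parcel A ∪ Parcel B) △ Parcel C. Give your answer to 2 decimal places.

133.00

|Parcel A ∪ Parcel B| = 139.
|(Parcel A ∪ Parcel B) ∩ Parcel C| = 12.
|(Parcel A ∪ Parcel B) △ Parcel C| = 139 + 18 − 24 = 133.00.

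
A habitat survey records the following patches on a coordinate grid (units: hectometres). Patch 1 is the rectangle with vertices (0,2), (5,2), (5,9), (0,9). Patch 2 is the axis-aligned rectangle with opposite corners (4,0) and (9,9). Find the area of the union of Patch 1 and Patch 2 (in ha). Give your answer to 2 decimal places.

By inclusion–exclusion:
Individual areas: |Patch 1| = 35, |Patch 2| = 45.
|Patch 1∩Patch 2|: x∈[4,5], y∈[2,9] → 1·7 = 7.
|Patch 1 ∪ Patch 2| = 80 − 7 = 73.00.

73.00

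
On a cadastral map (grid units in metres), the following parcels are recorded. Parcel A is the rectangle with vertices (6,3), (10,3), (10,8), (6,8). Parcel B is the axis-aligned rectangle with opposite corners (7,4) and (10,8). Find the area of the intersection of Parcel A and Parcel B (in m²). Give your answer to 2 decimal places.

|Parcel A∩Parcel B|: x∈[7,10], y∈[4,8] → 3·4 = 12.

12.00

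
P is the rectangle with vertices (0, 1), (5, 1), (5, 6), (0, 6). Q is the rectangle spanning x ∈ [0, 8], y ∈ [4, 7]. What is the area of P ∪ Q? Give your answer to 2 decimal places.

39.00

By inclusion–exclusion:
Individual areas: |P| = 25, |Q| = 24.
|P∩Q|: x∈[0,5], y∈[4,6] → 5·2 = 10.
|P ∪ Q| = 49 − 10 = 39.00.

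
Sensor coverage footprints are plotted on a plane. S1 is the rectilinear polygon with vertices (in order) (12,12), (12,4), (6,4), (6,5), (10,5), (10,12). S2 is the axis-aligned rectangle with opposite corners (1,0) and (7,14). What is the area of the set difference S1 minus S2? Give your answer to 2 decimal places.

|S1| = 20, |S1∩S2| = 1.
|S1 ∖ S2| = |S1| − |S1∩S2| = 20 − 1 = 19.00.

19.00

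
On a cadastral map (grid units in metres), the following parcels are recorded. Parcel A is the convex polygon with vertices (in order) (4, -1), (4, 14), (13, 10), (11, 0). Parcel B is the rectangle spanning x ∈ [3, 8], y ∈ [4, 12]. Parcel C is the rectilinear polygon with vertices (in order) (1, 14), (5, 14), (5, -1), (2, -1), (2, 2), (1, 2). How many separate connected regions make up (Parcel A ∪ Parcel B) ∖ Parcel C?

1

(Parcel A ∪ Parcel B) ∖ Parcel C is a single connected region.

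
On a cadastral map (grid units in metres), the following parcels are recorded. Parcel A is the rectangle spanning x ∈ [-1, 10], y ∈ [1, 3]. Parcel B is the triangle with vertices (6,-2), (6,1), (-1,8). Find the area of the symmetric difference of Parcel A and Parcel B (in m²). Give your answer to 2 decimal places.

|Parcel A| = 22, |Parcel B| = 10.5, |Parcel A∩Parcel B| = 3.6.
|Parcel A △ Parcel B| = |Parcel A| + |Parcel B| − 2·|Parcel A∩Parcel B| = 22 + 10.5 − 7.2 = 25.30.

25.30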